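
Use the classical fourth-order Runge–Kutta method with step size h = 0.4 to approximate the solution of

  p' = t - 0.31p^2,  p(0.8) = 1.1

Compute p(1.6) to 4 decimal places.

RK4: k1 = f(t_n, p_n); k2 = f(t_n + h/2, p_n + (h/2)·k1); k3 = f(t_n + h/2, p_n + (h/2)·k2); k4 = f(t_n + h, p_n + h·k3); p_{n+1} = p_n + (h/6)·(k1 + 2k2 + 2k3 + k4).
t=0.800000, p=1.100000:
  k1 = f(0.800000, 1.100000) = 0.424900
  k2 = f(1.000000, 1.184980) = 0.564705
  k3 = f(1.000000, 1.212941) = 0.543920
  k4 = f(1.200000, 1.317568) = 0.661845
  p ← 1.100000 + (0.4/6)·(k1 + 2k2 + 2k3 + k4) = 1.320266
t=1.200000, p=1.320266:
  k1 = f(1.200000, 1.320266) = 0.659638
  k2 = f(1.400000, 1.452194) = 0.746251
  k3 = f(1.400000, 1.469517) = 0.730562
  k4 = f(1.600000, 1.612491) = 0.793961
  p ← 1.320266 + (0.4/6)·(k1 + 2k2 + 2k3 + k4) = 1.614081
p(1.6) ≈ 1.6141

1.6141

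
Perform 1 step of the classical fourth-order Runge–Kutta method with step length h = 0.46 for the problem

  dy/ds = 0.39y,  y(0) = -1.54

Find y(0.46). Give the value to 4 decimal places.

-1.8426

RK4: k1 = f(s_n, y_n); k2 = f(s_n + h/2, y_n + (h/2)·k1); k3 = f(s_n + h/2, y_n + (h/2)·k2); k4 = f(s_n + h, y_n + h·k3); y_{n+1} = y_n + (h/6)·(k1 + 2k2 + 2k3 + k4).
s=0.000000, y=-1.540000:
  k1 = f(0.000000, -1.540000) = -0.600600
  k2 = f(0.230000, -1.678138) = -0.654474
  k3 = f(0.230000, -1.690529) = -0.659306
  k4 = f(0.460000, -1.843281) = -0.718880
  y ← -1.540000 + (0.46/6)·(k1 + 2k2 + 2k3 + k4) = -1.842606
y(0.46) ≈ -1.8426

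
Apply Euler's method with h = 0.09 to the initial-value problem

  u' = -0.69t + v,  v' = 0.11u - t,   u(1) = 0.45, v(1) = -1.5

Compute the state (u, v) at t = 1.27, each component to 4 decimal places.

Euler on (u,v): u_{n+1} = u_n + h·u', v_{n+1} = v_n + h·v'.
1.000000: (0.450000, -1.500000); f=(-2.190000, -0.950500) → (0.252900, -1.585545)
1.090000: (0.252900, -1.585545); f=(-2.337645, -1.062181) → (0.042512, -1.681141)
1.180000: (0.042512, -1.681141); f=(-2.495341, -1.175324) → (-0.182069, -1.786920)
(u(1.27), v(1.27)) ≈ (-0.1821, -1.7869)

-0.1821, -1.7869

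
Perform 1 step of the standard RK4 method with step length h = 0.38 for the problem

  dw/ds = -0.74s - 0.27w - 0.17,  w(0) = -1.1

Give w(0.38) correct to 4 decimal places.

-1.1058

RK4: k1 = f(s_n, w_n); k2 = f(s_n + h/2, w_n + (h/2)·k1); k3 = f(s_n + h/2, w_n + (h/2)·k2); k4 = f(s_n + h, w_n + h·k3); w_{n+1} = w_n + (h/6)·(k1 + 2k2 + 2k3 + k4).
s=0.000000, w=-1.100000:
  k1 = f(0.000000, -1.100000) = 0.127000
  k2 = f(0.190000, -1.075870) = -0.020115
  k3 = f(0.190000, -1.103822) = -0.012568
  k4 = f(0.380000, -1.104776) = -0.152911
  w ← -1.100000 + (0.38/6)·(k1 + 2k2 + 2k3 + k4) = -1.105781
w(0.38) ≈ -1.1058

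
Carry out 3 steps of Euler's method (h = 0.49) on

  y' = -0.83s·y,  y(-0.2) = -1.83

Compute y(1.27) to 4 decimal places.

Euler: y_{n+1} = y_n + h·f(s_n, y_n).
s=-0.200000, y=-1.830000: f=-0.303780 → y ← -1.830000 + 0.49·(-0.303780) = -1.978852
s=0.290000, y=-1.978852: f=0.476310 → y ← -1.978852 + 0.49·0.476310 = -1.745460
s=0.780000, y=-1.745460: f=1.130011 → y ← -1.745460 + 0.49·1.130011 = -1.191755
y(1.27) ≈ -1.1918

-1.1918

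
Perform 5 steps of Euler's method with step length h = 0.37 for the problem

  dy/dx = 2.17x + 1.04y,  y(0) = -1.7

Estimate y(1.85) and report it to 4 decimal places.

-4.3066

Euler: y_{n+1} = y_n + h·f(x_n, y_n).
x=0.000000, y=-1.700000: f=-1.768000 → y ← -1.700000 + 0.37·(-1.768000) = -2.354160
x=0.370000, y=-2.354160: f=-1.645426 → y ← -2.354160 + 0.37·(-1.645426) = -2.962968
x=0.740000, y=-2.962968: f=-1.475686 → y ← -2.962968 + 0.37·(-1.475686) = -3.508972
x=1.110000, y=-3.508972: f=-1.240631 → y ← -3.508972 + 0.37·(-1.240631) = -3.968005
x=1.480000, y=-3.968005: f=-0.915125 → y ← -3.968005 + 0.37·(-0.915125) = -4.306601
y(1.85) ≈ -4.3066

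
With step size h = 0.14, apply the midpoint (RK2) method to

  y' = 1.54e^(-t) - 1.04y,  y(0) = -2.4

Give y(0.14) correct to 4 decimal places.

Midpoint: k1 = f(t_n, y_n); k2 = f(t_n + h/2, y_n + (h/2)·k1); y_{n+1} = y_n + h·k2.
t=0.000000, y=-2.400000:
  k1 = f(0.000000, -2.400000) = 4.036000
  k2 = f(0.070000, -2.117480) = 3.638066
  y ← -2.400000 + 0.14·3.638066 = -1.890671
y(0.14) ≈ -1.8907

-1.8907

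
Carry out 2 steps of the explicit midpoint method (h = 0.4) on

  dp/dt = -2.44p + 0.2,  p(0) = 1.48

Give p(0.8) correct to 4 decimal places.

0.4319

Midpoint: k1 = f(t_n, p_n); k2 = f(t_n + h/2, p_n + (h/2)·k1); p_{n+1} = p_n + h·k2.
t=0.000000, p=1.480000:
  k1 = f(0.000000, 1.480000) = -3.411200
  k2 = f(0.200000, 0.797760) = -1.746534
  p ← 1.480000 + 0.4·(-1.746534) = 0.781386
t=0.400000, p=0.781386:
  k1 = f(0.400000, 0.781386) = -1.706582
  k2 = f(0.600000, 0.440070) = -0.873770
  p ← 0.781386 + 0.4·(-0.873770) = 0.431878
p(0.8) ≈ 0.4319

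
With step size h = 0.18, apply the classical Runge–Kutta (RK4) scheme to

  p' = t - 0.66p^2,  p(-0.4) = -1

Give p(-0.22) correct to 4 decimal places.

RK4: k1 = f(t_n, p_n); k2 = f(t_n + h/2, p_n + (h/2)·k1); k3 = f(t_n + h/2, p_n + (h/2)·k2); k4 = f(t_n + h, p_n + h·k3); p_{n+1} = p_n + (h/6)·(k1 + 2k2 + 2k3 + k4).
t=-0.400000, p=-1.000000:
  k1 = f(-0.400000, -1.000000) = -1.060000
  k2 = f(-0.310000, -1.095400) = -1.101935
  k3 = f(-0.310000, -1.099174) = -1.107401
  k4 = f(-0.220000, -1.199332) = -1.169343
  p ← -1.000000 + (0.18/6)·(k1 + 2k2 + 2k3 + k4) = -1.199440
p(-0.22) ≈ -1.1994

-1.1994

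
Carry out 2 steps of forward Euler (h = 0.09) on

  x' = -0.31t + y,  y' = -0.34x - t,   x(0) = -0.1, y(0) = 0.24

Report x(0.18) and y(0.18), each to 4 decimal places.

Euler on (x,y): x_{n+1} = x_n + h·x', y_{n+1} = y_n + h·y'.
0.000000: (-0.100000, 0.240000); f=(0.240000, 0.034000) → (-0.078400, 0.243060)
0.090000: (-0.078400, 0.243060); f=(0.215160, -0.063344) → (-0.059036, 0.237359)
(x(0.18), y(0.18)) ≈ (-0.0590, 0.2374)

-0.0590, 0.2374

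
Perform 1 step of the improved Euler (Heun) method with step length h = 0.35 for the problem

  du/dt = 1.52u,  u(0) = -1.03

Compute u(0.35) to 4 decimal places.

-1.7237

Heun: k1 = f(t_n, u_n); k2 = f(t_n + h, u_n + h·k1); u_{n+1} = u_n + (h/2)·(k1 + k2).
t=0.000000, u=-1.030000:
  k1 = f(0.000000, -1.030000) = -1.565600
  k2 = f(0.350000, -1.577960) = -2.398499
  u ← -1.030000 + (0.35/2)·(-1.565600 + (-2.398499)) = -1.723717
u(0.35) ≈ -1.7237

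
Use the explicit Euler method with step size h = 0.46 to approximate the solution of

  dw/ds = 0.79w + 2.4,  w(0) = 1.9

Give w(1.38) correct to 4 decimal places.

9.4767

Euler: w_{n+1} = w_n + h·f(s_n, w_n).
s=0.000000, w=1.900000: f=3.901000 → w ← 1.900000 + 0.46·3.901000 = 3.694460
s=0.460000, w=3.694460: f=5.318623 → w ← 3.694460 + 0.46·5.318623 = 6.141027
s=0.920000, w=6.141027: f=7.251411 → w ← 6.141027 + 0.46·7.251411 = 9.476676
w(1.38) ≈ 9.4767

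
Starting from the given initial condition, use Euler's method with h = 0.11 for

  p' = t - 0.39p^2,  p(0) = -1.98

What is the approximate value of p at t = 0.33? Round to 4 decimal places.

Euler: p_{n+1} = p_n + h·f(t_n, p_n).
t=0.000000, p=-1.980000: f=-1.528956 → p ← -1.980000 + 0.11·(-1.528956) = -2.148185
t=0.110000, p=-2.148185: f=-1.689733 → p ← -2.148185 + 0.11·(-1.689733) = -2.334056
t=0.220000, p=-2.334056: f=-1.904648 → p ← -2.334056 + 0.11·(-1.904648) = -2.543567
p(0.33) ≈ -2.5436

-2.5436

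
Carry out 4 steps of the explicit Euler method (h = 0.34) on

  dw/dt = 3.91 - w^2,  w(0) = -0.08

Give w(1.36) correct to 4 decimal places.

Euler: w_{n+1} = w_n + h·f(t_n, w_n).
t=0.000000, w=-0.080000: f=3.903600 → w ← -0.080000 + 0.34·3.903600 = 1.247224
t=0.340000, w=1.247224: f=2.354432 → w ← 1.247224 + 0.34·2.354432 = 2.047731
t=0.680000, w=2.047731: f=-0.283202 → w ← 2.047731 + 0.34·(-0.283202) = 1.951442
t=1.020000, w=1.951442: f=0.101873 → w ← 1.951442 + 0.34·0.101873 = 1.986079
w(1.36) ≈ 1.9861

1.9861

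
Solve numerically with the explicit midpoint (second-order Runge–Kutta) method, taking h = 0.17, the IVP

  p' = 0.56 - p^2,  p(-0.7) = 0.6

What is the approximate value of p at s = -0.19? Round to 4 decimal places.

0.6749

Midpoint: k1 = f(s_n, p_n); k2 = f(s_n + h/2, p_n + (h/2)·k1); p_{n+1} = p_n + h·k2.
s=-0.700000, p=0.600000:
  k1 = f(-0.700000, 0.600000) = 0.200000
  k2 = f(-0.615000, 0.617000) = 0.179311
  p ← 0.600000 + 0.17·0.179311 = 0.630483
s=-0.530000, p=0.630483:
  k1 = f(-0.530000, 0.630483) = 0.162491
  k2 = f(-0.445000, 0.644295) = 0.144884
  p ← 0.630483 + 0.17·0.144884 = 0.655113
s=-0.360000, p=0.655113:
  k1 = f(-0.360000, 0.655113) = 0.130827
  k2 = f(-0.275000, 0.666233) = 0.116133
  p ← 0.655113 + 0.17·0.116133 = 0.674856
p(-0.19) ≈ 0.6749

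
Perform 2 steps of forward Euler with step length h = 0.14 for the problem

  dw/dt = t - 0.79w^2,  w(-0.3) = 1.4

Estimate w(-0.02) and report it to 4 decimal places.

0.9748

Euler: w_{n+1} = w_n + h·f(t_n, w_n).
t=-0.300000, w=1.400000: f=-1.848400 → w ← 1.400000 + 0.14·(-1.848400) = 1.141224
t=-0.160000, w=1.141224: f=-1.188890 → w ← 1.141224 + 0.14·(-1.188890) = 0.974779
w(-0.02) ≈ 0.9748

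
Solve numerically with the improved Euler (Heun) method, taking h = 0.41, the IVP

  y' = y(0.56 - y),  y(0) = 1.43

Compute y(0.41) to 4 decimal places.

Heun: k1 = f(t_n, y_n); k2 = f(t_n + h, y_n + h·k1); y_{n+1} = y_n + (h/2)·(k1 + k2).
t=0.000000, y=1.430000:
  k1 = f(0.000000, 1.430000) = -1.244100
  k2 = f(0.410000, 0.919919) = -0.331096
  y ← 1.430000 + (0.41/2)·(-1.244100 + (-0.331096)) = 1.107085
y(0.41) ≈ 1.1071

1.1071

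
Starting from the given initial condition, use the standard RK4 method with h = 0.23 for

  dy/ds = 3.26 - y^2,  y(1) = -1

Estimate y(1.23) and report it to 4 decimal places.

RK4: k1 = f(s_n, y_n); k2 = f(s_n + h/2, y_n + (h/2)·k1); k3 = f(s_n + h/2, y_n + (h/2)·k2); k4 = f(s_n + h, y_n + h·k3); y_{n+1} = y_n + (h/6)·(k1 + 2k2 + 2k3 + k4).
s=1.000000, y=-1.000000:
  k1 = f(1.000000, -1.000000) = 2.260000
  k2 = f(1.115000, -0.740100) = 2.712252
  k3 = f(1.115000, -0.688091) = 2.786531
  k4 = f(1.230000, -0.359098) = 3.131049
  y ← -1.000000 + (0.23/6)·(k1 + 2k2 + 2k3 + k4) = -0.371770
y(1.23) ≈ -0.3718

-0.3718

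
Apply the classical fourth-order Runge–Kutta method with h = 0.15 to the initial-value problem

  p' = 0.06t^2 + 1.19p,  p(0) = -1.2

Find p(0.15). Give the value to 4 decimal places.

RK4: k1 = f(t_n, p_n); k2 = f(t_n + h/2, p_n + (h/2)·k1); k3 = f(t_n + h/2, p_n + (h/2)·k2); k4 = f(t_n + h, p_n + h·k3); p_{n+1} = p_n + (h/6)·(k1 + 2k2 + 2k3 + k4).
t=0.000000, p=-1.200000:
  k1 = f(0.000000, -1.200000) = -1.428000
  k2 = f(0.075000, -1.307100) = -1.555111
  k3 = f(0.075000, -1.316633) = -1.566456
  k4 = f(0.150000, -1.434968) = -1.706262
  p ← -1.200000 + (0.15/6)·(k1 + 2k2 + 2k3 + k4) = -1.434435
p(0.15) ≈ -1.4344

-1.4344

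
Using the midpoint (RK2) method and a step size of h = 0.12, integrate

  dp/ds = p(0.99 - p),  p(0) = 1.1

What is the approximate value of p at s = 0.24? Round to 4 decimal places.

1.0748

Midpoint: k1 = f(s_n, p_n); k2 = f(s_n + h/2, p_n + (h/2)·k1); p_{n+1} = p_n + h·k2.
s=0.000000, p=1.100000:
  k1 = f(0.000000, 1.100000) = -0.121000
  k2 = f(0.060000, 1.092740) = -0.112268
  p ← 1.100000 + 0.12·(-0.112268) = 1.086528
s=0.120000, p=1.086528:
  k1 = f(0.120000, 1.086528) = -0.104880
  k2 = f(0.180000, 1.080235) = -0.097475
  p ← 1.086528 + 0.12·(-0.097475) = 1.074831
p(0.24) ≈ 1.0748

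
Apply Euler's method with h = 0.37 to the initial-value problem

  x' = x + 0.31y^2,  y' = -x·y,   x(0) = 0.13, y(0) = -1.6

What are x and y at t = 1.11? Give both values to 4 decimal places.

1.4312, -0.8328

Euler on (x,y): x_{n+1} = x_n + h·x', y_{n+1} = y_n + h·y'.
0.000000: (0.130000, -1.600000); f=(0.923600, 0.208000) → (0.471732, -1.523040)
0.370000: (0.471732, -1.523040); f=(1.190824, 0.718467) → (0.912337, -1.257207)
0.740000: (0.912337, -1.257207); f=(1.402314, 1.146996) → (1.431193, -0.832819)
(x(1.11), y(1.11)) ≈ (1.4312, -0.8328)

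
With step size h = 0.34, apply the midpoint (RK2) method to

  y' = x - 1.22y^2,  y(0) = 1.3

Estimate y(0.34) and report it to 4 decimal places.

Midpoint: k1 = f(x_n, y_n); k2 = f(x_n + h/2, y_n + (h/2)·k1); y_{n+1} = y_n + h·k2.
x=0.000000, y=1.300000:
  k1 = f(0.000000, 1.300000) = -2.061800
  k2 = f(0.170000, 0.949494) = -0.929877
  y ← 1.300000 + 0.34·(-0.929877) = 0.983842
y(0.34) ≈ 0.9838

0.9838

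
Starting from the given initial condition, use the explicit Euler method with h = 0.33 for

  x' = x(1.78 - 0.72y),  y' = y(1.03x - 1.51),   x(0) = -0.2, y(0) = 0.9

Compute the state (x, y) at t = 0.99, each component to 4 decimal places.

-0.6362, 0.0577

Euler on (x,y): x_{n+1} = x_n + h·x', y_{n+1} = y_n + h·y'.
0.000000: (-0.200000, 0.900000); f=(-0.226400, -1.544400) → (-0.274712, 0.390348)
0.330000: (-0.274712, 0.390348); f=(-0.411779, -0.699876) → (-0.410599, 0.159389)
0.660000: (-0.410599, 0.159389); f=(-0.683746, -0.308086) → (-0.636235, 0.057721)
(x(0.99), y(0.99)) ≈ (-0.6362, 0.0577)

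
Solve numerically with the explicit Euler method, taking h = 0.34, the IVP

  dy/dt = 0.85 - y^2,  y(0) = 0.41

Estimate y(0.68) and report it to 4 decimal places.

0.7908

Euler: y_{n+1} = y_n + h·f(t_n, y_n).
t=0.000000, y=0.410000: f=0.681900 → y ← 0.410000 + 0.34·0.681900 = 0.641846
t=0.340000, y=0.641846: f=0.438034 → y ← 0.641846 + 0.34·0.438034 = 0.790777
y(0.68) ≈ 0.7908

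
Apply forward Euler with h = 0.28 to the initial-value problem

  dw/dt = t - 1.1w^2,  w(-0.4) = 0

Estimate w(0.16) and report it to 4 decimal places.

-0.1495

Euler: w_{n+1} = w_n + h·f(t_n, w_n).
t=-0.400000, w=0.000000: f=-0.400000 → w ← 0.000000 + 0.28·(-0.400000) = -0.112000
t=-0.120000, w=-0.112000: f=-0.133798 → w ← -0.112000 + 0.28·(-0.133798) = -0.149464
w(0.16) ≈ -0.1495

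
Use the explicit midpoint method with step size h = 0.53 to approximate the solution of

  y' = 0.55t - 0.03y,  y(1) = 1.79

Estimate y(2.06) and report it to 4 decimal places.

2.6143

Midpoint: k1 = f(t_n, y_n); k2 = f(t_n + h/2, y_n + (h/2)·k1); y_{n+1} = y_n + h·k2.
t=1.000000, y=1.790000:
  k1 = f(1.000000, 1.790000) = 0.496300
  k2 = f(1.265000, 1.921520) = 0.638104
  y ← 1.790000 + 0.53·0.638104 = 2.128195
t=1.530000, y=2.128195:
  k1 = f(1.530000, 2.128195) = 0.777654
  k2 = f(1.795000, 2.334274) = 0.917222
  y ← 2.128195 + 0.53·0.917222 = 2.614323
y(2.06) ≈ 2.6143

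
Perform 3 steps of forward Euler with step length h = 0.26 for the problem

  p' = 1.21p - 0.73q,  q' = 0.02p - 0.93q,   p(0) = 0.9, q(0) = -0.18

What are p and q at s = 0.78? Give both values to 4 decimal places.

Euler on (p,q): p_{n+1} = p_n + h·p', q_{n+1} = q_n + h·q'.
0.000000: (0.900000, -0.180000); f=(1.220400, 0.185400) → (1.217304, -0.131796)
0.260000: (1.217304, -0.131796); f=(1.569149, 0.146916) → (1.625283, -0.093598)
0.520000: (1.625283, -0.093598); f=(2.034918, 0.119552) → (2.154362, -0.062514)
(p(0.78), q(0.78)) ≈ (2.1544, -0.0625)

2.1544, -0.0625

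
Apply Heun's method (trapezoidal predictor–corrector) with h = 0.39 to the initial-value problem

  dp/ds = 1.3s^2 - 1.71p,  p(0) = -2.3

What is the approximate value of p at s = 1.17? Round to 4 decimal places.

Heun: k1 = f(s_n, p_n); k2 = f(s_n + h, p_n + h·k1); p_{n+1} = p_n + (h/2)·(k1 + k2).
s=0.000000, p=-2.300000:
  k1 = f(0.000000, -2.300000) = 3.933000
  k2 = f(0.390000, -0.766130) = 1.507812
  p ← -2.300000 + (0.39/2)·(3.933000 + 1.507812) = -1.239042
s=0.390000, p=-1.239042:
  k1 = f(0.390000, -1.239042) = 2.316491
  k2 = f(0.780000, -0.335610) = 1.364813
  p ← -1.239042 + (0.39/2)·(2.316491 + 1.364813) = -0.521187
s=0.780000, p=-0.521187:
  k1 = f(0.780000, -0.521187) = 1.682150
  k2 = f(1.170000, 0.134851) = 1.548974
  p ← -0.521187 + (0.39/2)·(1.682150 + 1.548974) = 0.108882
p(1.17) ≈ 0.1089

0.1089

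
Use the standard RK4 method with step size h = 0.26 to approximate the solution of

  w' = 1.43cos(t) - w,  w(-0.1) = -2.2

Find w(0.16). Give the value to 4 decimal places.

-1.3701

RK4: k1 = f(t_n, w_n); k2 = f(t_n + h/2, w_n + (h/2)·k1); k3 = f(t_n + h/2, w_n + (h/2)·k2); k4 = f(t_n + h, w_n + h·k3); w_{n+1} = w_n + (h/6)·(k1 + 2k2 + 2k3 + k4).
t=-0.100000, w=-2.200000:
  k1 = f(-0.100000, -2.200000) = 3.622856
  k2 = f(0.030000, -1.729029) = 3.158385
  k3 = f(0.030000, -1.789410) = 3.218766
  k4 = f(0.160000, -1.363121) = 2.774856
  w ← -2.200000 + (0.26/6)·(k1 + 2k2 + 2k3 + k4) = -1.370079
w(0.16) ≈ -1.3701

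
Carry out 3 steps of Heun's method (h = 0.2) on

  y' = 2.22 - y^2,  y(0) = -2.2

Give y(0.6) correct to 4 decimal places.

Heun: k1 = f(x_n, y_n); k2 = f(x_n + h, y_n + h·k1); y_{n+1} = y_n + (h/2)·(k1 + k2).
x=0.000000, y=-2.200000:
  k1 = f(0.000000, -2.200000) = -2.620000
  k2 = f(0.200000, -2.724000) = -5.200176
  y ← -2.200000 + (0.2/2)·(-2.620000 + (-5.200176)) = -2.982018
x=0.200000, y=-2.982018:
  k1 = f(0.200000, -2.982018) = -6.672429
  k2 = f(0.400000, -4.316503) = -16.412202
  y ← -2.982018 + (0.2/2)·(-6.672429 + (-16.412202)) = -5.290481
x=0.400000, y=-5.290481:
  k1 = f(0.400000, -5.290481) = -25.769186
  k2 = f(0.600000, -10.444318) = -106.863773
  y ← -5.290481 + (0.2/2)·(-25.769186 + (-106.863773)) = -18.553777
y(0.6) ≈ -18.5538

-18.5538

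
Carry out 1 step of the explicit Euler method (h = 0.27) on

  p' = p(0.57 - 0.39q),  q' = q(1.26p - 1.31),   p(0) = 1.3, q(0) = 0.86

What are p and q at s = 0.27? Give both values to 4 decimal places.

1.3823, 0.9362

Euler on (p,q): p_{n+1} = p_n + h·p', q_{n+1} = q_n + h·q'.
0.000000: (1.300000, 0.860000); f=(0.304980, 0.282080) → (1.382345, 0.936162)
(p(0.27), q(0.27)) ≈ (1.3823, 0.9362)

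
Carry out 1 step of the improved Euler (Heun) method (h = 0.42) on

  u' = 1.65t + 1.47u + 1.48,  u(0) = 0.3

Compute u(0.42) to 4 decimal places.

1.5014

Heun: k1 = f(t_n, u_n); k2 = f(t_n + h, u_n + h·k1); u_{n+1} = u_n + (h/2)·(k1 + k2).
t=0.000000, u=0.300000:
  k1 = f(0.000000, 0.300000) = 1.921000
  k2 = f(0.420000, 1.106820) = 3.800025
  u ← 0.300000 + (0.42/2)·(1.921000 + 3.800025) = 1.501415
u(0.42) ≈ 1.5014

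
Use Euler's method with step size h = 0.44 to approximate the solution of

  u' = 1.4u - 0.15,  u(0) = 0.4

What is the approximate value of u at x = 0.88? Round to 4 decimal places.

Euler: u_{n+1} = u_n + h·f(x_n, u_n).
x=0.000000, u=0.400000: f=0.410000 → u ← 0.400000 + 0.44·0.410000 = 0.580400
x=0.440000, u=0.580400: f=0.662560 → u ← 0.580400 + 0.44·0.662560 = 0.871926
u(0.88) ≈ 0.8719

0.8719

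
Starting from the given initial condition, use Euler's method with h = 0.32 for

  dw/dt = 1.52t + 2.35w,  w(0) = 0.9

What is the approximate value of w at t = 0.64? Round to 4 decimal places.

2.9182

Euler: w_{n+1} = w_n + h·f(t_n, w_n).
t=0.000000, w=0.900000: f=2.115000 → w ← 0.900000 + 0.32·2.115000 = 1.576800
t=0.320000, w=1.576800: f=4.191880 → w ← 1.576800 + 0.32·4.191880 = 2.918202
w(0.64) ≈ 2.9182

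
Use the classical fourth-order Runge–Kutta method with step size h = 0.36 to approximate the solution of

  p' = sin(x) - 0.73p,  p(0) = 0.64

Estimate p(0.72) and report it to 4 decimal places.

RK4: k1 = f(x_n, p_n); k2 = f(x_n + h/2, p_n + (h/2)·k1); k3 = f(x_n + h/2, p_n + (h/2)·k2); k4 = f(x_n + h, p_n + h·k3); p_{n+1} = p_n + (h/6)·(k1 + 2k2 + 2k3 + k4).
x=0.000000, p=0.640000:
  k1 = f(0.000000, 0.640000) = -0.467200
  k2 = f(0.180000, 0.555904) = -0.226780
  k3 = f(0.180000, 0.599180) = -0.258371
  k4 = f(0.360000, 0.546986) = -0.047026
  p ← 0.640000 + (0.36/6)·(k1 + 2k2 + 2k3 + k4) = 0.550928
x=0.360000, p=0.550928:
  k1 = f(0.360000, 0.550928) = -0.049903
  k2 = f(0.540000, 0.541946) = 0.118516
  k3 = f(0.540000, 0.572261) = 0.096385
  k4 = f(0.720000, 0.585627) = 0.231877
  p ← 0.550928 + (0.36/6)·(k1 + 2k2 + 2k3 + k4) = 0.587635
p(0.72) ≈ 0.5876

0.5876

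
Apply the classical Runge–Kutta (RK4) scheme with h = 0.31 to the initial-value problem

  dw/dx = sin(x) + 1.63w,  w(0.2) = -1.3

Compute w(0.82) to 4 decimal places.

-3.1035

RK4: k1 = f(x_n, w_n); k2 = f(x_n + h/2, w_n + (h/2)·k1); k3 = f(x_n + h/2, w_n + (h/2)·k2); k4 = f(x_n + h, w_n + h·k3); w_{n+1} = w_n + (h/6)·(k1 + 2k2 + 2k3 + k4).
x=0.200000, w=-1.300000:
  k1 = f(0.200000, -1.300000) = -1.920331
  k2 = f(0.355000, -1.597651) = -2.256581
  k3 = f(0.355000, -1.649770) = -2.341535
  k4 = f(0.510000, -2.025876) = -2.814000
  w ← -1.300000 + (0.31/6)·(k1 + 2k2 + 2k3 + k4) = -2.019746
x=0.510000, w=-2.019746:
  k1 = f(0.510000, -2.019746) = -2.804008
  k2 = f(0.665000, -2.454367) = -3.383559
  k3 = f(0.665000, -2.544197) = -3.529983
  k4 = f(0.820000, -3.114040) = -4.344740
  w ← -2.019746 + (0.31/6)·(k1 + 2k2 + 2k3 + k4) = -3.103497
w(0.82) ≈ -3.1035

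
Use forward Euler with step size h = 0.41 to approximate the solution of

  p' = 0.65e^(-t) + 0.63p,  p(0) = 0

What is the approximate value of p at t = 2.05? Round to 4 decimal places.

1.3560

Euler: p_{n+1} = p_n + h·f(t_n, p_n).
t=0.000000, p=0.000000: f=0.650000 → p ← 0.000000 + 0.41·0.650000 = 0.266500
t=0.410000, p=0.266500: f=0.599268 → p ← 0.266500 + 0.41·0.599268 = 0.512200
t=0.820000, p=0.512200: f=0.608966 → p ← 0.512200 + 0.41·0.608966 = 0.761876
t=1.230000, p=0.761876: f=0.669972 → p ← 0.761876 + 0.41·0.669972 = 1.036565
t=1.640000, p=1.036565: f=0.779123 → p ← 1.036565 + 0.41·0.779123 = 1.356005
p(2.05) ≈ 1.3560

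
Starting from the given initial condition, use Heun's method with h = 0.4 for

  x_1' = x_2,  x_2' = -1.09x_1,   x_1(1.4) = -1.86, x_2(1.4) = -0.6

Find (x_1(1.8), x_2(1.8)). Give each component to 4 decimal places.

-1.9378, 0.2633

Heun on (x_1,x_2): k1 = f(s_n, state_n); k2 = f(s_n + h, state_n + h·k1); state_{n+1} = state_n + (h/2)·(k1 + k2).
1.400000: (-1.860000, -0.600000)
  k1 = (-0.600000, 2.027400)
  predictor → (-2.100000, 0.210960)
  k2 = (0.210960, 2.289000)
  → (-1.937808, 0.263280)
(x_1(1.8), x_2(1.8)) ≈ (-1.9378, 0.2633)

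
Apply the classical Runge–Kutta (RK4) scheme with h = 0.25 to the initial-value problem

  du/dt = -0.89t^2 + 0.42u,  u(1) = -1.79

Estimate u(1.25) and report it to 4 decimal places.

-2.2852

RK4: k1 = f(t_n, u_n); k2 = f(t_n + h/2, u_n + (h/2)·k1); k3 = f(t_n + h/2, u_n + (h/2)·k2); k4 = f(t_n + h, u_n + h·k3); u_{n+1} = u_n + (h/6)·(k1 + 2k2 + 2k3 + k4).
t=1.000000, u=-1.790000:
  k1 = f(1.000000, -1.790000) = -1.641800
  k2 = f(1.125000, -1.995225) = -1.964401
  k3 = f(1.125000, -2.035550) = -1.981337
  k4 = f(1.250000, -2.285334) = -2.350465
  u ← -1.790000 + (0.25/6)·(k1 + 2k2 + 2k3 + k4) = -2.285156
u(1.25) ≈ -2.2852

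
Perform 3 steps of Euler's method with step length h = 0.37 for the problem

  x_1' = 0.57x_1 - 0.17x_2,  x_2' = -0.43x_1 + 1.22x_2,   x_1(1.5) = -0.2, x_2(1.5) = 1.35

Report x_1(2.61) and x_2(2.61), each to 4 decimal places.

Euler on (x_1,x_2): x_1_{n+1} = x_1_n + h·x_1', x_2_{n+1} = x_2_n + h·x_2'.
1.500000: (-0.200000, 1.350000); f=(-0.343500, 1.733000) → (-0.327095, 1.991210)
1.870000: (-0.327095, 1.991210); f=(-0.524950, 2.569927) → (-0.521326, 2.942083)
2.240000: (-0.521326, 2.942083); f=(-0.797310, 3.813512) → (-0.816331, 4.353082)
(x_1(2.61), x_2(2.61)) ≈ (-0.8163, 4.3531)

-0.8163, 4.3531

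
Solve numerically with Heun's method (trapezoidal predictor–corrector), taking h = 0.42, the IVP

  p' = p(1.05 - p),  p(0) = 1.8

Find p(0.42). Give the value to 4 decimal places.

1.4691

Heun: k1 = f(s_n, p_n); k2 = f(s_n + h, p_n + h·k1); p_{n+1} = p_n + (h/2)·(k1 + k2).
s=0.000000, p=1.800000:
  k1 = f(0.000000, 1.800000) = -1.350000
  k2 = f(0.420000, 1.233000) = -0.225639
  p ← 1.800000 + (0.42/2)·(-1.350000 + (-0.225639)) = 1.469116
p(0.42) ≈ 1.4691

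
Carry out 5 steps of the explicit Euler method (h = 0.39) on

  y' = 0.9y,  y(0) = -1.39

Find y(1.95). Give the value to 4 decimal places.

Euler: y_{n+1} = y_n + h·f(t_n, y_n).
t=0.000000, y=-1.390000: f=-1.251000 → y ← -1.390000 + 0.39·(-1.251000) = -1.877890
t=0.390000, y=-1.877890: f=-1.690101 → y ← -1.877890 + 0.39·(-1.690101) = -2.537029
t=0.780000, y=-2.537029: f=-2.283326 → y ← -2.537029 + 0.39·(-2.283326) = -3.427527
t=1.170000, y=-3.427527: f=-3.084774 → y ← -3.427527 + 0.39·(-3.084774) = -4.630589
t=1.560000, y=-4.630589: f=-4.167530 → y ← -4.630589 + 0.39·(-4.167530) = -6.255925
y(1.95) ≈ -6.2559

-6.2559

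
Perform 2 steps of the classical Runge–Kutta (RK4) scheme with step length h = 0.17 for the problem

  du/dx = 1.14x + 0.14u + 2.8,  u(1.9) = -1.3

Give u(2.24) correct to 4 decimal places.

0.4328

RK4: k1 = f(x_n, u_n); k2 = f(x_n + h/2, u_n + (h/2)·k1); k3 = f(x_n + h/2, u_n + (h/2)·k2); k4 = f(x_n + h, u_n + h·k3); u_{n+1} = u_n + (h/6)·(k1 + 2k2 + 2k3 + k4).
x=1.900000, u=-1.300000:
  k1 = f(1.900000, -1.300000) = 4.784000
  k2 = f(1.985000, -0.893360) = 4.937830
  k3 = f(1.985000, -0.880284) = 4.939660
  k4 = f(2.070000, -0.460258) = 5.095364
  u ← -1.300000 + (0.17/6)·(k1 + 2k2 + 2k3 + k4) = -0.460360
x=2.070000, u=-0.460360:
  k1 = f(2.070000, -0.460360) = 5.095350
  k2 = f(2.155000, -0.027256) = 5.252884
  k3 = f(2.155000, -0.013865) = 5.254759
  k4 = f(2.240000, 0.432949) = 5.414213
  u ← -0.460360 + (0.17/6)·(k1 + 2k2 + 2k3 + k4) = 0.432844
u(2.24) ≈ 0.4328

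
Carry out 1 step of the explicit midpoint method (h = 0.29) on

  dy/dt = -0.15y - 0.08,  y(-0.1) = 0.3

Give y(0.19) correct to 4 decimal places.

0.2645

Midpoint: k1 = f(t_n, y_n); k2 = f(t_n + h/2, y_n + (h/2)·k1); y_{n+1} = y_n + h·k2.
t=-0.100000, y=0.300000:
  k1 = f(-0.100000, 0.300000) = -0.125000
  k2 = f(0.045000, 0.281875) = -0.122281
  y ← 0.300000 + 0.29·(-0.122281) = 0.264538
y(0.19) ≈ 0.2645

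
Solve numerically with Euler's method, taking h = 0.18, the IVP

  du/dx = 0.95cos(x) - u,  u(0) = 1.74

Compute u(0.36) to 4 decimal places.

1.4784

Euler: u_{n+1} = u_n + h·f(x_n, u_n).
x=0.000000, u=1.740000: f=-0.790000 → u ← 1.740000 + 0.18·(-0.790000) = 1.597800
x=0.180000, u=1.597800: f=-0.663148 → u ← 1.597800 + 0.18·(-0.663148) = 1.478433
u(0.36) ≈ 1.4784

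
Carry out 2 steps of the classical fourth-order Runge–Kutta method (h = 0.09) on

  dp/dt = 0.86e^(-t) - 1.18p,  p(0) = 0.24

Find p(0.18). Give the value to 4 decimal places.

0.3213

RK4: k1 = f(t_n, p_n); k2 = f(t_n + h/2, p_n + (h/2)·k1); k3 = f(t_n + h/2, p_n + (h/2)·k2); k4 = f(t_n + h, p_n + h·k3); p_{n+1} = p_n + (h/6)·(k1 + 2k2 + 2k3 + k4).
t=0.000000, p=0.240000:
  k1 = f(0.000000, 0.240000) = 0.576800
  k2 = f(0.045000, 0.265956) = 0.508330
  k3 = f(0.045000, 0.262875) = 0.511966
  k4 = f(0.090000, 0.286077) = 0.448410
  p ← 0.240000 + (0.09/6)·(k1 + 2k2 + 2k3 + k4) = 0.285987
t=0.090000, p=0.285987:
  k1 = f(0.090000, 0.285987) = 0.448516
  k2 = f(0.135000, 0.306170) = 0.390115
  k3 = f(0.135000, 0.303542) = 0.393216
  k4 = f(0.180000, 0.321376) = 0.339108
  p ← 0.285987 + (0.09/6)·(k1 + 2k2 + 2k3 + k4) = 0.321301
p(0.18) ≈ 0.3213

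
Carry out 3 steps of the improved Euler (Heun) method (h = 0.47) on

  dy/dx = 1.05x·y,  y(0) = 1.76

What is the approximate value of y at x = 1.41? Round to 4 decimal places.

4.7939

Heun: k1 = f(x_n, y_n); k2 = f(x_n + h, y_n + h·k1); y_{n+1} = y_n + (h/2)·(k1 + k2).
x=0.000000, y=1.760000:
  k1 = f(0.000000, 1.760000) = 0.000000
  k2 = f(0.470000, 1.760000) = 0.868560
  y ← 1.760000 + (0.47/2)·(0.000000 + 0.868560) = 1.964112
x=0.470000, y=1.964112:
  k1 = f(0.470000, 1.964112) = 0.969289
  k2 = f(0.940000, 2.419677) = 2.388222
  y ← 1.964112 + (0.47/2)·(0.969289 + 2.388222) = 2.753127
x=0.940000, y=2.753127:
  k1 = f(0.940000, 2.753127) = 2.717336
  k2 = f(1.410000, 4.030275) = 5.966821
  y ← 2.753127 + (0.47/2)·(2.717336 + 5.966821) = 4.793904
y(1.41) ≈ 4.7939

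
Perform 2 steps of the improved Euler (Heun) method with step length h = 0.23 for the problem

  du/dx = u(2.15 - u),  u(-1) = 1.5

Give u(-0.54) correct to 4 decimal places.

Heun: k1 = f(x_n, u_n); k2 = f(x_n + h, u_n + h·k1); u_{n+1} = u_n + (h/2)·(k1 + k2).
x=-1.000000, u=1.500000:
  k1 = f(-1.000000, 1.500000) = 0.975000
  k2 = f(-0.770000, 1.724250) = 0.734099
  u ← 1.500000 + (0.23/2)·(0.975000 + 0.734099) = 1.696546
x=-0.770000, u=1.696546:
  k1 = f(-0.770000, 1.696546) = 0.769305
  k2 = f(-0.540000, 1.873487) = 0.518044
  u ← 1.696546 + (0.23/2)·(0.769305 + 0.518044) = 1.844592
u(-0.54) ≈ 1.8446

1.8446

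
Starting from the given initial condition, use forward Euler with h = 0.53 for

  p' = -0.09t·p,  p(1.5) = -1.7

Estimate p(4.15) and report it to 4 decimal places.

Euler: p_{n+1} = p_n + h·f(t_n, p_n).
t=1.500000, p=-1.700000: f=0.229500 → p ← -1.700000 + 0.53·0.229500 = -1.578365
t=2.030000, p=-1.578365: f=0.288367 → p ← -1.578365 + 0.53·0.288367 = -1.425530
t=2.560000, p=-1.425530: f=0.328442 → p ← -1.425530 + 0.53·0.328442 = -1.251456
t=3.090000, p=-1.251456: f=0.348030 → p ← -1.251456 + 0.53·0.348030 = -1.067000
t=3.620000, p=-1.067000: f=0.347629 → p ← -1.067000 + 0.53·0.347629 = -0.882757
p(4.15) ≈ -0.8828

-0.8828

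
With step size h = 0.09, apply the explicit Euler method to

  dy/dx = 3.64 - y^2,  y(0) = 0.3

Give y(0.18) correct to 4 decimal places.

Euler: y_{n+1} = y_n + h·f(x_n, y_n).
x=0.000000, y=0.300000: f=3.550000 → y ← 0.300000 + 0.09·3.550000 = 0.619500
x=0.090000, y=0.619500: f=3.256220 → y ← 0.619500 + 0.09·3.256220 = 0.912560
y(0.18) ≈ 0.9126

0.9126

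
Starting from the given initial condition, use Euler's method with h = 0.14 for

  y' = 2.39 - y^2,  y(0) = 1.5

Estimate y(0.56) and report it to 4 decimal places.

1.5411

Euler: y_{n+1} = y_n + h·f(s_n, y_n).
s=0.000000, y=1.500000: f=0.140000 → y ← 1.500000 + 0.14·0.140000 = 1.519600
s=0.140000, y=1.519600: f=0.080816 → y ← 1.519600 + 0.14·0.080816 = 1.530914
s=0.280000, y=1.530914: f=0.046302 → y ← 1.530914 + 0.14·0.046302 = 1.537396
s=0.420000, y=1.537396: f=0.026412 → y ← 1.537396 + 0.14·0.026412 = 1.541094
y(0.56) ≈ 1.5411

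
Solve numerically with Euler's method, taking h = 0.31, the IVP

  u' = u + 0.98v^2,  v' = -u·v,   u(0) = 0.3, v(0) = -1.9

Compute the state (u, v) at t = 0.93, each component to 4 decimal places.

3.9997, -0.1070

Euler on (u,v): u_{n+1} = u_n + h·u', v_{n+1} = v_n + h·v'.
0.000000: (0.300000, -1.900000); f=(3.837800, 0.570000) → (1.489718, -1.723300)
0.310000: (1.489718, -1.723300); f=(4.400086, 2.567231) → (2.853745, -0.927458)
0.620000: (2.853745, -0.927458); f=(3.696720, 2.646729) → (3.999728, -0.106972)
(u(0.93), v(0.93)) ≈ (3.9997, -0.1070)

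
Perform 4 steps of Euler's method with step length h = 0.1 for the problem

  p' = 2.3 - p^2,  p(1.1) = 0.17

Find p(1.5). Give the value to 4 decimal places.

0.9693

Euler: p_{n+1} = p_n + h·f(s_n, p_n).
s=1.100000, p=0.170000: f=2.271100 → p ← 0.170000 + 0.1·2.271100 = 0.397110
s=1.200000, p=0.397110: f=2.142304 → p ← 0.397110 + 0.1·2.142304 = 0.611340
s=1.300000, p=0.611340: f=1.926263 → p ← 0.611340 + 0.1·1.926263 = 0.803967
s=1.400000, p=0.803967: f=1.653638 → p ← 0.803967 + 0.1·1.653638 = 0.969330
p(1.5) ≈ 0.9693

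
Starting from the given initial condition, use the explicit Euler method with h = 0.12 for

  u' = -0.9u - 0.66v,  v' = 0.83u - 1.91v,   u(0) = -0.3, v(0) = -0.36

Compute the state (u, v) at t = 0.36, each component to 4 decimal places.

-0.1479, -0.2198

Euler on (u,v): u_{n+1} = u_n + h·u', v_{n+1} = v_n + h·v'.
0.000000: (-0.300000, -0.360000); f=(0.507600, 0.438600) → (-0.239088, -0.307368)
0.120000: (-0.239088, -0.307368); f=(0.418042, 0.388630) → (-0.188923, -0.260732)
0.240000: (-0.188923, -0.260732); f=(0.342114, 0.341193) → (-0.147869, -0.219789)
(u(0.36), v(0.36)) ≈ (-0.1479, -0.2198)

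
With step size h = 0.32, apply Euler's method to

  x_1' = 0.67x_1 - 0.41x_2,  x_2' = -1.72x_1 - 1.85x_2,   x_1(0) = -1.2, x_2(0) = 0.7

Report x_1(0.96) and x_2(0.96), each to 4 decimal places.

Euler on (x_1,x_2): x_1_{n+1} = x_1_n + h·x_1', x_2_{n+1} = x_2_n + h·x_2'.
0.000000: (-1.200000, 0.700000); f=(-1.091000, 0.769000) → (-1.549120, 0.946080)
0.320000: (-1.549120, 0.946080); f=(-1.425803, 0.914238) → (-2.005377, 1.238636)
0.640000: (-2.005377, 1.238636); f=(-1.851443, 1.157771) → (-2.597839, 1.609123)
(x_1(0.96), x_2(0.96)) ≈ (-2.5978, 1.6091)

-2.5978, 1.6091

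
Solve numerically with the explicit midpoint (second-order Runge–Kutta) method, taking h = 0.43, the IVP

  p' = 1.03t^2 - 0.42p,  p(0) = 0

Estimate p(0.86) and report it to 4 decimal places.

0.1940

Midpoint: k1 = f(t_n, p_n); k2 = f(t_n + h/2, p_n + (h/2)·k1); p_{n+1} = p_n + h·k2.
t=0.000000, p=0.000000:
  k1 = f(0.000000, 0.000000) = 0.000000
  k2 = f(0.215000, 0.000000) = 0.047612
  p ← 0.000000 + 0.43·0.047612 = 0.020473
t=0.430000, p=0.020473:
  k1 = f(0.430000, 0.020473) = 0.181848
  k2 = f(0.645000, 0.059570) = 0.403486
  p ← 0.020473 + 0.43·0.403486 = 0.193972
p(0.86) ≈ 0.1940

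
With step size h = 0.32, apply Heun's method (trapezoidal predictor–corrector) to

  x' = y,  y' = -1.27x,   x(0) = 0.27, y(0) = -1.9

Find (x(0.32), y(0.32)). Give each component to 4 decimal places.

-0.3556, -1.8862

Heun on (x,y): k1 = f(t_n, state_n); k2 = f(t_n + h, state_n + h·k1); state_{n+1} = state_n + (h/2)·(k1 + k2).
0.000000: (0.270000, -1.900000)
  k1 = (-1.900000, -0.342900)
  predictor → (-0.338000, -2.009728)
  k2 = (-2.009728, 0.429260)
  → (-0.355556, -1.886182)
(x(0.32), y(0.32)) ≈ (-0.3556, -1.8862)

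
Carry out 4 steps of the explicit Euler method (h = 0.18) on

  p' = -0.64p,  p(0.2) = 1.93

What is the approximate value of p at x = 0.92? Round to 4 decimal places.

Euler: p_{n+1} = p_n + h·f(x_n, p_n).
x=0.200000, p=1.930000: f=-1.235200 → p ← 1.930000 + 0.18·(-1.235200) = 1.707664
x=0.380000, p=1.707664: f=-1.092905 → p ← 1.707664 + 0.18·(-1.092905) = 1.510941
x=0.560000, p=1.510941: f=-0.967002 → p ← 1.510941 + 0.18·(-0.967002) = 1.336881
x=0.740000, p=1.336881: f=-0.855604 → p ← 1.336881 + 0.18·(-0.855604) = 1.182872
p(0.92) ≈ 1.1829

1.1829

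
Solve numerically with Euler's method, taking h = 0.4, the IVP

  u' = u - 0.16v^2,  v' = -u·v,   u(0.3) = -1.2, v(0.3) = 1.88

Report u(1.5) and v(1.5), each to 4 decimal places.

-5.9689, 11.1106

Euler on (u,v): u_{n+1} = u_n + h·u', v_{n+1} = v_n + h·v'.
0.300000: (-1.200000, 1.880000); f=(-1.765504, 2.256000) → (-1.906202, 2.782400)
0.700000: (-1.906202, 2.782400); f=(-3.144882, 5.303815) → (-3.164154, 4.903926)
1.100000: (-3.164154, 4.903926); f=(-7.011913, 15.516779) → (-5.968919, 11.110638)
(u(1.5), v(1.5)) ≈ (-5.9689, 11.1106)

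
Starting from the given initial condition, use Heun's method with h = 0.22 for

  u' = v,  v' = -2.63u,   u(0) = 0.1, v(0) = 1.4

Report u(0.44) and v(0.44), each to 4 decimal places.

0.6517, 0.9409

Heun on (u,v): k1 = f(s_n, state_n); k2 = f(s_n + h, state_n + h·k1); state_{n+1} = state_n + (h/2)·(k1 + k2).
0.000000: (0.100000, 1.400000)
  k1 = (1.400000, -0.263000)
  predictor → (0.408000, 1.342140)
  k2 = (1.342140, -1.073040)
  → (0.401635, 1.253036)
0.220000: (0.401635, 1.253036)
  k1 = (1.253036, -1.056301)
  predictor → (0.677303, 1.020649)
  k2 = (1.020649, -1.781308)
  → (0.651741, 0.940899)
(u(0.44), v(0.44)) ≈ (0.6517, 0.9409)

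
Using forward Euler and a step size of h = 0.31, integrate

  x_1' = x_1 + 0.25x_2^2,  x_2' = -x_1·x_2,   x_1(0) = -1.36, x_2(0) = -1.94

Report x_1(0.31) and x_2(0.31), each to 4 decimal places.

-1.4899, -2.7579

Euler on (x_1,x_2): x_1_{n+1} = x_1_n + h·x_1', x_2_{n+1} = x_2_n + h·x_2'.
0.000000: (-1.360000, -1.940000); f=(-0.419100, -2.638400) → (-1.489921, -2.757904)
(x_1(0.31), x_2(0.31)) ≈ (-1.4899, -2.7579)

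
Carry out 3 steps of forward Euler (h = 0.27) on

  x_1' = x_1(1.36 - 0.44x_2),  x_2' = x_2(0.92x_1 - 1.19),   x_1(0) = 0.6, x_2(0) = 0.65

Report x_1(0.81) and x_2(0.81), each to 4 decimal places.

1.3230, 0.4355

Euler on (x_1,x_2): x_1_{n+1} = x_1_n + h·x_1', x_2_{n+1} = x_2_n + h·x_2'.
0.000000: (0.600000, 0.650000); f=(0.644400, -0.414700) → (0.773988, 0.538031)
0.270000: (0.773988, 0.538031); f=(0.869395, -0.257142) → (1.008725, 0.468603)
0.540000: (1.008725, 0.468603); f=(1.163881, -0.122761) → (1.322973, 0.435457)
(x_1(0.81), x_2(0.81)) ≈ (1.3230, 0.4355)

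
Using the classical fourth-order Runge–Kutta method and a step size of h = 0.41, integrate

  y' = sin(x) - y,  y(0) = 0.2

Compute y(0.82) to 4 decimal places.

RK4: k1 = f(x_n, y_n); k2 = f(x_n + h/2, y_n + (h/2)·k1); k3 = f(x_n + h/2, y_n + (h/2)·k2); k4 = f(x_n + h, y_n + h·k3); y_{n+1} = y_n + (h/6)·(k1 + 2k2 + 2k3 + k4).
x=0.000000, y=0.200000:
  k1 = f(0.000000, 0.200000) = -0.200000
  k2 = f(0.205000, 0.159000) = 0.044567
  k3 = f(0.205000, 0.209136) = -0.005569
  k4 = f(0.410000, 0.197717) = 0.200893
  y ← 0.200000 + (0.41/6)·(k1 + 2k2 + 2k3 + k4) = 0.205391
x=0.410000, y=0.205391:
  k1 = f(0.410000, 0.205391) = 0.193219
  k2 = f(0.615000, 0.245001) = 0.331958
  k3 = f(0.615000, 0.273442) = 0.303516
  k4 = f(0.820000, 0.329832) = 0.401313
  y ← 0.205391 + (0.41/6)·(k1 + 2k2 + 2k3 + k4) = 0.332865
y(0.82) ≈ 0.3329

0.3329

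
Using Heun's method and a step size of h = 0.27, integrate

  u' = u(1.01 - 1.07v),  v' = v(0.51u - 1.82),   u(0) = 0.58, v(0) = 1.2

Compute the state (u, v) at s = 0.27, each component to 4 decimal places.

0.5770, 0.8057

Heun on (u,v): k1 = f(s_n, state_n); k2 = f(s_n + h, state_n + h·k1); state_{n+1} = state_n + (h/2)·(k1 + k2).
0.000000: (0.580000, 1.200000)
  k1 = (-0.158920, -1.829040)
  predictor → (0.537092, 0.706159)
  k2 = (0.136641, -1.091781)
  → (0.576992, 0.805689)
(u(0.27), v(0.27)) ≈ (0.5770, 0.8057)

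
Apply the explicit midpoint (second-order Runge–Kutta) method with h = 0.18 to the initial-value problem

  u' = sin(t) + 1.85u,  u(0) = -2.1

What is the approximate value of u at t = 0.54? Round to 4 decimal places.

Midpoint: k1 = f(t_n, u_n); k2 = f(t_n + h/2, u_n + (h/2)·k1); u_{n+1} = u_n + h·k2.
t=0.000000, u=-2.100000:
  k1 = f(0.000000, -2.100000) = -3.885000
  k2 = f(0.090000, -2.449650) = -4.441974
  u ← -2.100000 + 0.18·(-4.441974) = -2.899555
t=0.180000, u=-2.899555:
  k1 = f(0.180000, -2.899555) = -5.185148
  k2 = f(0.270000, -3.366219) = -5.960773
  u ← -2.899555 + 0.18·(-5.960773) = -3.972494
t=0.360000, u=-3.972494:
  k1 = f(0.360000, -3.972494) = -6.996840
  k2 = f(0.450000, -4.602210) = -8.079123
  u ← -3.972494 + 0.18·(-8.079123) = -5.426737
u(0.54) ≈ -5.4267

-5.4267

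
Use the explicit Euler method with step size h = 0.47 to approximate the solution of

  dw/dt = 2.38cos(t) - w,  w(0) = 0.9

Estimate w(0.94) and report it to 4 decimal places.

Euler: w_{n+1} = w_n + h·f(t_n, w_n).
t=0.000000, w=0.900000: f=1.480000 → w ← 0.900000 + 0.47·1.480000 = 1.595600
t=0.470000, w=1.595600: f=0.526333 → w ← 1.595600 + 0.47·0.526333 = 1.842976
w(0.94) ≈ 1.8430

1.8430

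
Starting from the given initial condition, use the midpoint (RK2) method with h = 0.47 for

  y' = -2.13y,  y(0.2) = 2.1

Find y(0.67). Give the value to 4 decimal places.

1.0500

Midpoint: k1 = f(s_n, y_n); k2 = f(s_n + h/2, y_n + (h/2)·k1); y_{n+1} = y_n + h·k2.
s=0.200000, y=2.100000:
  k1 = f(0.200000, 2.100000) = -4.473000
  k2 = f(0.435000, 1.048845) = -2.234040
  y ← 2.100000 + 0.47·(-2.234040) = 1.050001
y(0.67) ≈ 1.0500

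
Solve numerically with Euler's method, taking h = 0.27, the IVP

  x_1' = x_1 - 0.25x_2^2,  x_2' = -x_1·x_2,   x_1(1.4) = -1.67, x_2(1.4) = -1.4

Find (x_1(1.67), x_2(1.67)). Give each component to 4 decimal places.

Euler on (x_1,x_2): x_1_{n+1} = x_1_n + h·x_1', x_2_{n+1} = x_2_n + h·x_2'.
1.400000: (-1.670000, -1.400000); f=(-2.160000, -2.338000) → (-2.253200, -2.031260)
(x_1(1.67), x_2(1.67)) ≈ (-2.2532, -2.0313)

-2.2532, -2.0313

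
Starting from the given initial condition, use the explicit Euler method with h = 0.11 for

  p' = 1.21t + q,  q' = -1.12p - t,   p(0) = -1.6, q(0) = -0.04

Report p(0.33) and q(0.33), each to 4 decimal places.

-1.5055, 0.5122

Euler on (p,q): p_{n+1} = p_n + h·p', q_{n+1} = q_n + h·q'.
0.000000: (-1.600000, -0.040000); f=(-0.040000, 1.792000) → (-1.604400, 0.157120)
0.110000: (-1.604400, 0.157120); f=(0.290220, 1.686928) → (-1.572476, 0.342682)
0.220000: (-1.572476, 0.342682); f=(0.608882, 1.541173) → (-1.505499, 0.512211)
(p(0.33), q(0.33)) ≈ (-1.5055, 0.5122)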